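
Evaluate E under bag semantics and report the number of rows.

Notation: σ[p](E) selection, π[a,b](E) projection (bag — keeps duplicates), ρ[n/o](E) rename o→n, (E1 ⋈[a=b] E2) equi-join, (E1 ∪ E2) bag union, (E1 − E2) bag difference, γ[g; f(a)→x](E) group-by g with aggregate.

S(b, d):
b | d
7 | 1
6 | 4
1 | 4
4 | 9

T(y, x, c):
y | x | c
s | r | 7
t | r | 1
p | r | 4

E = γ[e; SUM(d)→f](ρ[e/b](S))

Stepwise |·|:
  S → 4
  ρ[e/b](S) → 4
  γ[e; SUM(d)→f](ρ[e/b](S)) → 4

|E| = 4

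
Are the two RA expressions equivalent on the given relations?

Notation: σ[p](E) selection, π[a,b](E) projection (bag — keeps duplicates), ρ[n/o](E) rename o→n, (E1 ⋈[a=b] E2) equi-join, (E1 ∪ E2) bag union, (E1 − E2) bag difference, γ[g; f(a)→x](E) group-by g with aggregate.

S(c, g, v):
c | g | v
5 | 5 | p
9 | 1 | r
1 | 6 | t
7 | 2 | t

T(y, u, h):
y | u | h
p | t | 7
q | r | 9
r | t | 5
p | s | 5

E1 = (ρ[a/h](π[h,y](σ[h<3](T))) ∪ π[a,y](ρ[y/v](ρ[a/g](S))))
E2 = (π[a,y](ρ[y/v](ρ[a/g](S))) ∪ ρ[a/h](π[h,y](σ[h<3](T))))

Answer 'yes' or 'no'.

E1 row counts bottom-up:
  T → 4
  σ[h<3](T) → 0
  π[h,y](σ[h<3](T)) → 0
  ρ[a/h](π[h,y](σ[h<3](T))) → 0
  S → 4
  ρ[a/g](S) → 4
  ρ[y/v](ρ[a/g](S)) → 4
  π[a,y](ρ[y/v](ρ[a/g](S))) → 4
  (ρ[a/h](π[h,y](σ[h<3](T))) ∪ π[a,y](ρ[y/v](ρ[a/g](S)))) → 4
E2 row counts bottom-up:
  S → 4
  ρ[a/g](S) → 4
  ρ[y/v](ρ[a/g](S)) → 4
  π[a,y](ρ[y/v](ρ[a/g](S))) → 4
  T → 4
  σ[h<3](T) → 0
  π[h,y](σ[h<3](T)) → 0
  ρ[a/h](π[h,y](σ[h<3](T))) → 0
  (π[a,y](ρ[y/v](ρ[a/g](S))) ∪ ρ[a/h](π[h,y](σ[h<3](T)))) → 4

E1 and E2 produce the same multiset:
a | y
1 | r
2 | t
5 | p
6 | t

yes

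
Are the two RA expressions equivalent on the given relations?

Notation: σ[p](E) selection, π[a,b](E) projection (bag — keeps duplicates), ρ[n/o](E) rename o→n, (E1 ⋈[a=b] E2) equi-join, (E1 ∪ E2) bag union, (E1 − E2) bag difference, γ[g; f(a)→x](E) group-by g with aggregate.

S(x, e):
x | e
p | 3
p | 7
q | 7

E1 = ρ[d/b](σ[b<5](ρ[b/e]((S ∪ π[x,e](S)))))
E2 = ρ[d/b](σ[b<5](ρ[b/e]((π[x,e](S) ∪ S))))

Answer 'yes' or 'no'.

E1 stepwise |·|:
  S → 3
  S → 3
  π[x,e](S) → 3
  (S ∪ π[x,e](S)) → 6
  ρ[b/e]((S ∪ π[x,e](S))) → 6
  σ[b<5](ρ[b/e]((S ∪ π[x,e](S)))) → 2
  ρ[d/b](σ[b<5](ρ[b/e]((S ∪ π[x,e](S))))) → 2
E2 stepwise |·|:
  S → 3
  π[x,e](S) → 3
  S → 3
  (π[x,e](S) ∪ S) → 6
  ρ[b/e]((π[x,e](S) ∪ S)) → 6
  σ[b<5](ρ[b/e]((π[x,e](S) ∪ S))) → 2
  ρ[d/b](σ[b<5](ρ[b/e]((π[x,e](S) ∪ S)))) → 2

E1 and E2 produce the same multiset:
x | d
p | 3
p | 3

yes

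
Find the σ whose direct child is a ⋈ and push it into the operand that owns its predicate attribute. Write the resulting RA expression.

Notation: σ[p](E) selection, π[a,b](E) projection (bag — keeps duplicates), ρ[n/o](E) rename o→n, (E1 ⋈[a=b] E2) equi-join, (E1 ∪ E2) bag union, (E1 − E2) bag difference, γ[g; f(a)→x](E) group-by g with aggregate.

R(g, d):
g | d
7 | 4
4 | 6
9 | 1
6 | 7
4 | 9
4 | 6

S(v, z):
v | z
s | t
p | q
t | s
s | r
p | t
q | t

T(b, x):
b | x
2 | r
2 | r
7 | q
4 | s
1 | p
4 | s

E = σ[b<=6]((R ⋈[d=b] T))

σ filters on b, owned by the right side.
E' = (R ⋈[d=b] σ[b<=6](T))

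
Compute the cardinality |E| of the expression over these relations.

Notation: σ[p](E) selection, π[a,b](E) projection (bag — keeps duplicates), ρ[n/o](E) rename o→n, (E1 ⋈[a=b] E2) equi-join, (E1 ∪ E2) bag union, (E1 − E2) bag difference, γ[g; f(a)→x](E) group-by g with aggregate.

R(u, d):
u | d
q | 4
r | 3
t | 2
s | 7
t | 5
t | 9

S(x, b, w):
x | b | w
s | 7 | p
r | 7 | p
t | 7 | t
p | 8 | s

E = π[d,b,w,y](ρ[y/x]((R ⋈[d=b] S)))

Per-node cardinality:
  R → 6
  S → 4
  (R ⋈[d=b] S) → 3
  ρ[y/x]((R ⋈[d=b] S)) → 3
  π[d,b,w,y](ρ[y/x]((R ⋈[d=b] S))) → 3

|E| = 3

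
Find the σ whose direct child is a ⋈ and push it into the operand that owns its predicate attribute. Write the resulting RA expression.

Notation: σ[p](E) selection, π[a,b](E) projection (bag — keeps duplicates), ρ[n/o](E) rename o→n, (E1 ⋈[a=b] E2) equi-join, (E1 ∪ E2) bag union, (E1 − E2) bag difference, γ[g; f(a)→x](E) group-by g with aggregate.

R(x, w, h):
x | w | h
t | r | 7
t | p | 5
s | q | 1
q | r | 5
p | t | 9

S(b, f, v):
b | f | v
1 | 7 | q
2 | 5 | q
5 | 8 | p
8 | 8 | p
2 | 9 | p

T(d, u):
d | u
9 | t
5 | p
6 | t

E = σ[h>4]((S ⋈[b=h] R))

σ filters on h, owned by the right side.
E' = (S ⋈[b=h] σ[h>4](R))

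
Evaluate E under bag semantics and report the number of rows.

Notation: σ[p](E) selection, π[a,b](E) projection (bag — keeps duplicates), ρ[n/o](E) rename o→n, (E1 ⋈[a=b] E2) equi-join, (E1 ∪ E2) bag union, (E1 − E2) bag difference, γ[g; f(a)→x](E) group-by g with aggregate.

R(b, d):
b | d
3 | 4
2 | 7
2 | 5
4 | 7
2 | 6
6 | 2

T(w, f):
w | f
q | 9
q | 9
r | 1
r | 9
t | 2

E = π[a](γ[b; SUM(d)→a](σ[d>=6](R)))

Subexpression sizes:
  R → 6
  σ[d>=6](R) → 3
  γ[b; SUM(d)→a](σ[d>=6](R)) → 2
  π[a](γ[b; SUM(d)→a](σ[d>=6](R))) → 2

|E| = 2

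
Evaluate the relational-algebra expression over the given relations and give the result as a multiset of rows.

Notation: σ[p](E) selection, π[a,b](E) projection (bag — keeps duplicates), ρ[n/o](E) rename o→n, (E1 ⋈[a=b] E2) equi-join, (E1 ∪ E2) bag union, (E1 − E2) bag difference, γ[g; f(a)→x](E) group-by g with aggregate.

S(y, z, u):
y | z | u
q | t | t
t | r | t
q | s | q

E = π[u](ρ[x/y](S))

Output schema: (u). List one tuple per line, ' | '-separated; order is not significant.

Row counts bottom-up:
  S → 3
  ρ[x/y](S) → 3
  π[u](ρ[x/y](S)) → 3

== RESULT ==
u
q
t
t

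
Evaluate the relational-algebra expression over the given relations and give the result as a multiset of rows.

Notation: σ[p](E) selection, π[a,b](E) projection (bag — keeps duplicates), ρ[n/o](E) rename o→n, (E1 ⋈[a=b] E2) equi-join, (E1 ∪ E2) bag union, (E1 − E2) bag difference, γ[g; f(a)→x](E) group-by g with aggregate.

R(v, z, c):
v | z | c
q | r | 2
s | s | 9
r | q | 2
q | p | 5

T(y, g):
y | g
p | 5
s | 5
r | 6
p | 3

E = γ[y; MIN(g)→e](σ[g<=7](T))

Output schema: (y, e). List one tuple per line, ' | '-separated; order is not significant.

Per-node cardinality:
  T → 4
  σ[g<=7](T) → 4
  γ[y; MIN(g)→e](σ[g<=7](T)) → 3

== RESULT ==
y | e
p | 3
r | 6
s | 5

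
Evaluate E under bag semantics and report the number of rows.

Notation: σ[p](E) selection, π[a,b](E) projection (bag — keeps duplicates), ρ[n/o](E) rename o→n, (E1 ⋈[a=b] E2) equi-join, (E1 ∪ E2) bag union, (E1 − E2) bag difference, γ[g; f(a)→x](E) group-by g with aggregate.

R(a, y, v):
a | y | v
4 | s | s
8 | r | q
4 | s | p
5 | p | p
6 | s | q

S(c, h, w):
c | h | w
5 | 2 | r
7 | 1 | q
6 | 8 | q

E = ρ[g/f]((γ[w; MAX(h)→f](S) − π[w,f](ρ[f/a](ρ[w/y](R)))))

Stepwise |·|:
  S → 3
  γ[w; MAX(h)→f](S) → 2
  R → 5
  ρ[w/y](R) → 5
  ρ[f/a](ρ[w/y](R)) → 5
  π[w,f](ρ[f/a](ρ[w/y](R))) → 5
  (γ[w; MAX(h)→f](S) − π[w,f](ρ[f/a](ρ[w/y](R)))) → 2
  ρ[g/f]((γ[w; MAX(h)→f](S) − π[w,f](ρ[f/a](ρ[w/y](R))))) → 2

|E| = 2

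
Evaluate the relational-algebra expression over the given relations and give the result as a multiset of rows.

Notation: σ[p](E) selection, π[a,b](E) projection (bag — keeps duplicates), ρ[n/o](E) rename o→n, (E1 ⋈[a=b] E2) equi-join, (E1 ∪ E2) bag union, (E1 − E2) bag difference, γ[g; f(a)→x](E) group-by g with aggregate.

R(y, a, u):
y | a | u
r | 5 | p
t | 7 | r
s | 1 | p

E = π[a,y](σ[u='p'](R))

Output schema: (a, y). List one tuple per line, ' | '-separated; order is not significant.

Subexpression sizes:
  R → 3
  σ[u='p'](R) → 2
  π[a,y](σ[u='p'](R)) → 2

== RESULT ==
a | y
1 | s
5 | r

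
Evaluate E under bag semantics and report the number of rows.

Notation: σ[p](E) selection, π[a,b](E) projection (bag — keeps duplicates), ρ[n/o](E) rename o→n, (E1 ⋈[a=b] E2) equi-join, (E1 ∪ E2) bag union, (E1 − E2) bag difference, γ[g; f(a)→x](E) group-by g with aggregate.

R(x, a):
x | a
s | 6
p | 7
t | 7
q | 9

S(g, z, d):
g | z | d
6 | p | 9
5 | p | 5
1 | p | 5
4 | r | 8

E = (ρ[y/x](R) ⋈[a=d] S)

Stepwise |·|:
  R → 4
  ρ[y/x](R) → 4
  S → 4
  (ρ[y/x](R) ⋈[a=d] S) → 1

|E| = 1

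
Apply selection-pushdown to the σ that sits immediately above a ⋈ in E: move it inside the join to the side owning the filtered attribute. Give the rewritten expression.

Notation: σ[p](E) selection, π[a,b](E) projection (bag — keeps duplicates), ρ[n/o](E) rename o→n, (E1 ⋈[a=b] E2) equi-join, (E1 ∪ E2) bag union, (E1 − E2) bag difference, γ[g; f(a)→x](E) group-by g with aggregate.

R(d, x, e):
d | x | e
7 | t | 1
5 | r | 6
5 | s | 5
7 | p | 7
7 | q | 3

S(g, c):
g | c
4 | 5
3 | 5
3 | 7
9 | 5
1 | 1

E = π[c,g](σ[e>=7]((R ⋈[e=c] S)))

σ filters on e, owned by the left side.
E' = π[c,g]((σ[e>=7](R) ⋈[e=c] S))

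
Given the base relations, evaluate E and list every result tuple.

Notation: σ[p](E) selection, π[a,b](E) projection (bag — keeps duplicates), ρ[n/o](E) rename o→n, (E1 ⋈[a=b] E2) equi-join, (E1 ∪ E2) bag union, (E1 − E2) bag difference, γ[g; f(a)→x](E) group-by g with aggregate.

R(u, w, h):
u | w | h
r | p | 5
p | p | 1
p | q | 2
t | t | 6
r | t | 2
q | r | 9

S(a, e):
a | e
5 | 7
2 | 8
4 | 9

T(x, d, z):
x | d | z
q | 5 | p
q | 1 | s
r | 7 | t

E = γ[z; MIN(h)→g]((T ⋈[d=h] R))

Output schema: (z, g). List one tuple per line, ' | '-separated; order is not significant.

Row counts bottom-up:
  T → 3
  R → 6
  (T ⋈[d=h] R) → 2
  γ[z; MIN(h)→g]((T ⋈[d=h] R)) → 2

== RESULT ==
z | g
p | 5
s | 1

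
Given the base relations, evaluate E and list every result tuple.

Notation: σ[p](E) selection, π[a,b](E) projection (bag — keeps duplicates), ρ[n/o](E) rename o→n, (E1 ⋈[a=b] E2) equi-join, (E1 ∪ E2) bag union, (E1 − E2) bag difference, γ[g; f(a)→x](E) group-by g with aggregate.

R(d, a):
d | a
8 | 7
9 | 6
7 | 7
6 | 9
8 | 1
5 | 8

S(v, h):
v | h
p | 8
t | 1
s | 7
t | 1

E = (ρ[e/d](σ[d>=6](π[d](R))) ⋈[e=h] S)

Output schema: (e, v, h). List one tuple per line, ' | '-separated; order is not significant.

Row counts bottom-up:
  R → 6
  π[d](R) → 6
  σ[d>=6](π[d](R)) → 5
  ρ[e/d](σ[d>=6](π[d](R))) → 5
  S → 4
  (ρ[e/d](σ[d>=6](π[d](R))) ⋈[e=h] S) → 3

== RESULT ==
e | v | h
7 | s | 7
8 | p | 8
8 | p | 8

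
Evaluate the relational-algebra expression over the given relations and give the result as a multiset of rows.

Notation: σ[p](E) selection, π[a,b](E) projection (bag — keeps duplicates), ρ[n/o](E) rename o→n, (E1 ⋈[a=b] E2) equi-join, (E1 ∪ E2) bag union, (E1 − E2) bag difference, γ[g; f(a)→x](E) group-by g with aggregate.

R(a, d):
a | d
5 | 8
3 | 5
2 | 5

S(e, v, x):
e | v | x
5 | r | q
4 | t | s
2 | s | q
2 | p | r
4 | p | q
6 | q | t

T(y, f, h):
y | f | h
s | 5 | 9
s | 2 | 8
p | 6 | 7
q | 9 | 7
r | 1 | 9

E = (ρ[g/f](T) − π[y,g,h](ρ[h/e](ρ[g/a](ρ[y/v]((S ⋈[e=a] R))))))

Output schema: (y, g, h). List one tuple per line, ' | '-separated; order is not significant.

Row counts bottom-up:
  T → 5
  ρ[g/f](T) → 5
  S → 6
  R → 3
  (S ⋈[e=a] R) → 3
  ρ[y/v]((S ⋈[e=a] R)) → 3
  ρ[g/a](ρ[y/v]((S ⋈[e=a] R))) → 3
  ρ[h/e](ρ[g/a](ρ[y/v]((S ⋈[e=a] R)))) → 3
  π[y,g,h](ρ[h/e](ρ[g/a](ρ[y/v]((S ⋈[e=a] R))))) → 3
  (ρ[g/f](T) − π[y,g,h](ρ[h/e](ρ[g/a](ρ[y/v]((S ⋈[e=a] R)))))) → 5

== RESULT ==
y | g | h
p | 6 | 7
q | 9 | 7
r | 1 | 9
s | 2 | 8
s | 5 | 9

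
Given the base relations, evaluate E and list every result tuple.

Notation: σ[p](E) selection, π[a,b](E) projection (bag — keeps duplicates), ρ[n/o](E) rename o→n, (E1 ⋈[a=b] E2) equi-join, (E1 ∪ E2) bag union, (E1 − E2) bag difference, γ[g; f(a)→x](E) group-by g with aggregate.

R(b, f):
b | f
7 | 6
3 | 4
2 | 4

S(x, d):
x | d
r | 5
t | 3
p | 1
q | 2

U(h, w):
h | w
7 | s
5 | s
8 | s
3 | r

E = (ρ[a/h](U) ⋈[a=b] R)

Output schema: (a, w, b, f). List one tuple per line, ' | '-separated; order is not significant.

Subexpression sizes:
  U → 4
  ρ[a/h](U) → 4
  R → 3
  (ρ[a/h](U) ⋈[a=b] R) → 2

== RESULT ==
a | w | b | f
3 | r | 3 | 4
7 | s | 7 | 6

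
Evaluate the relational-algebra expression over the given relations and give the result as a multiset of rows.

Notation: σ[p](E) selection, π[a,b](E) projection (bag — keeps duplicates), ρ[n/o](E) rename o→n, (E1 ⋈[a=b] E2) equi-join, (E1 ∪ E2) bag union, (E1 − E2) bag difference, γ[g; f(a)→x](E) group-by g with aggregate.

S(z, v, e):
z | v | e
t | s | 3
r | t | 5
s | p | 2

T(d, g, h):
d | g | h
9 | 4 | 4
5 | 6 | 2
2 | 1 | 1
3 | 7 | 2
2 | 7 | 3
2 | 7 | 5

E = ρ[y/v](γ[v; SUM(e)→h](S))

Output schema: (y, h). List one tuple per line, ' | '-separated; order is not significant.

Subexpression sizes:
  S → 3
  γ[v; SUM(e)→h](S) → 3
  ρ[y/v](γ[v; SUM(e)→h](S)) → 3

== RESULT ==
y | h
p | 2
s | 3
t | 5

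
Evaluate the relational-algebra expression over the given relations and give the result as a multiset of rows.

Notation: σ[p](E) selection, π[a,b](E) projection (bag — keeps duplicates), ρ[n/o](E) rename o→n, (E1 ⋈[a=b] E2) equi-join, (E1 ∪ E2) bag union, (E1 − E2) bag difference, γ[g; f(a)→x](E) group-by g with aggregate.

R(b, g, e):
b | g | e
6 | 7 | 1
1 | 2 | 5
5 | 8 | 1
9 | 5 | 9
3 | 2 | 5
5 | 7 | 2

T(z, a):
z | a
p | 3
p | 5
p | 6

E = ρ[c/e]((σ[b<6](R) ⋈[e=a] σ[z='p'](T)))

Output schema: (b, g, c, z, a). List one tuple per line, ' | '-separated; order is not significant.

Stepwise |·|:
  R → 6
  σ[b<6](R) → 4
  T → 3
  σ[z='p'](T) → 3
  (σ[b<6](R) ⋈[e=a] σ[z='p'](T)) → 2
  ρ[c/e]((σ[b<6](R) ⋈[e=a] σ[z='p'](T))) → 2

== RESULT ==
b | g | c | z | a
1 | 2 | 5 | p | 5
3 | 2 | 5 | p | 5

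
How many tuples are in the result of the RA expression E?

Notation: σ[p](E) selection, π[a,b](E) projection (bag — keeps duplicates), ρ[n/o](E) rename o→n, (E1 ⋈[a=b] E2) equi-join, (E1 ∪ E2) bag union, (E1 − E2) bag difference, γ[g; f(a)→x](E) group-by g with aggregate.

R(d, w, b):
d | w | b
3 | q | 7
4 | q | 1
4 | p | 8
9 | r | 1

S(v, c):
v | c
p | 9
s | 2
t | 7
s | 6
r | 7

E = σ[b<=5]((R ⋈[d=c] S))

Subexpression sizes:
  R → 4
  S → 5
  (R ⋈[d=c] S) → 1
  σ[b<=5]((R ⋈[d=c] S)) → 1

|E| = 1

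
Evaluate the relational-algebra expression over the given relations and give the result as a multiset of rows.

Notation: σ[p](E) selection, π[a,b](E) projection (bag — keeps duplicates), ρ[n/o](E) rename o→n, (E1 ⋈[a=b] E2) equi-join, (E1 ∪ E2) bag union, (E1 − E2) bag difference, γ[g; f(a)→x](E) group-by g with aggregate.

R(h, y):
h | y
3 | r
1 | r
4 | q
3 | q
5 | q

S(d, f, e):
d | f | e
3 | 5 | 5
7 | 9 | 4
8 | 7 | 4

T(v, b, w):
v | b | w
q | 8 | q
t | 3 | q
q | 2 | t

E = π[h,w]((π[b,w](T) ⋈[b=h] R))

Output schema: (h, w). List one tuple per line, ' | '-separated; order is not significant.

Row counts bottom-up:
  T → 3
  π[b,w](T) → 3
  R → 5
  (π[b,w](T) ⋈[b=h] R) → 2
  π[h,w]((π[b,w](T) ⋈[b=h] R)) → 2

== RESULT ==
h | w
3 | q
3 | q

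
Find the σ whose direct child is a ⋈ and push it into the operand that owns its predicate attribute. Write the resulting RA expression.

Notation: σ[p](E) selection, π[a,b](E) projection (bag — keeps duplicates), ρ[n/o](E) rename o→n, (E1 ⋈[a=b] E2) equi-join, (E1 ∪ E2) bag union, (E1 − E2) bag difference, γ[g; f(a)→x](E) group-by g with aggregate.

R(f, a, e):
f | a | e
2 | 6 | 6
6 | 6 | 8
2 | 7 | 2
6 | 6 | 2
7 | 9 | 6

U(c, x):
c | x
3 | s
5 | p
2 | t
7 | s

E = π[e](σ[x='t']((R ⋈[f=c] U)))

σ filters on x, owned by the right side.
E' = π[e]((R ⋈[f=c] σ[x='t'](U)))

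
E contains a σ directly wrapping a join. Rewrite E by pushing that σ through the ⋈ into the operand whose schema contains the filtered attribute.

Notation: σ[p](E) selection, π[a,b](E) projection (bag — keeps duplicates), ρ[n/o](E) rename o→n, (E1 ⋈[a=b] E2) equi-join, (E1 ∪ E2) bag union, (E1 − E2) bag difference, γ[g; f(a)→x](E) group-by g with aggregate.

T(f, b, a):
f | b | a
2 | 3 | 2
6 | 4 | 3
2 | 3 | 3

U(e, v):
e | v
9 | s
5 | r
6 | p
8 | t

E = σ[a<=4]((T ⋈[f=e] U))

σ filters on a, owned by the left side.
E' = (σ[a<=4](T) ⋈[f=e] U)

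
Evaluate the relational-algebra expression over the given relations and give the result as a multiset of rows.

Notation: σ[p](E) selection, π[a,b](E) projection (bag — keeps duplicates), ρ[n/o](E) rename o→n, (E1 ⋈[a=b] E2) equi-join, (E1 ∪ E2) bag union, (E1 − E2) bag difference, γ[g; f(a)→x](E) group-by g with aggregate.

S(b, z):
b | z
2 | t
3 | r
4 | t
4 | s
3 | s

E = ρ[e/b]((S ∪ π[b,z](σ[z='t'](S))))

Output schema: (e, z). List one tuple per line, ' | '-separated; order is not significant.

Row counts bottom-up:
  S → 5
  S → 5
  σ[z='t'](S) → 2
  π[b,z](σ[z='t'](S)) → 2
  (S ∪ π[b,z](σ[z='t'](S))) → 7
  ρ[e/b]((S ∪ π[b,z](σ[z='t'](S)))) → 7

== RESULT ==
e | z
2 | t
2 | t
3 | r
3 | s
4 | s
4 | t
4 | t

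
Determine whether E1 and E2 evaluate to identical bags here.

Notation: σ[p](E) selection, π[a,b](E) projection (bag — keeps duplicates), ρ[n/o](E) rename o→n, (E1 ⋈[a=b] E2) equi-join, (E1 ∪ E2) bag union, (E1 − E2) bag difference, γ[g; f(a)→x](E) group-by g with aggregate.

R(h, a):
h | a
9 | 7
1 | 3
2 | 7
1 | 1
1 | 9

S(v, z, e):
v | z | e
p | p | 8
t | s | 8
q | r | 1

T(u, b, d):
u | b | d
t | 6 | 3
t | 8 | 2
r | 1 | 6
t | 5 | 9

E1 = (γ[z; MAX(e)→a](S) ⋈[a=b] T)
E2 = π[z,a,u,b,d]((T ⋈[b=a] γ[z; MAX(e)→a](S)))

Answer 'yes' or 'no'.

E1 row counts bottom-up:
  S → 3
  γ[z; MAX(e)→a](S) → 3
  T → 4
  (γ[z; MAX(e)→a](S) ⋈[a=b] T) → 3
E2 row counts bottom-up:
  T → 4
  S → 3
  γ[z; MAX(e)→a](S) → 3
  (T ⋈[b=a] γ[z; MAX(e)→a](S)) → 3
  π[z,a,u,b,d]((T ⋈[b=a] γ[z; MAX(e)→a](S))) → 3

E1 and E2 produce the same multiset:
z | a | u | b | d
p | 8 | t | 8 | 2
r | 1 | r | 1 | 6
s | 8 | t | 8 | 2

yes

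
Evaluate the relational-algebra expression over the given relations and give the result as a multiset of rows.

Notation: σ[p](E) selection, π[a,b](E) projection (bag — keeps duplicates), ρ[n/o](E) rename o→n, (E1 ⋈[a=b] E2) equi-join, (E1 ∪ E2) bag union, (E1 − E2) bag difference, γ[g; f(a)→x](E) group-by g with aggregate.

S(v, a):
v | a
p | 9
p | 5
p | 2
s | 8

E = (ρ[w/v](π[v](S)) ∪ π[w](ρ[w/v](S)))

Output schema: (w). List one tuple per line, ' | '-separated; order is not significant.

Subexpression sizes:
  S → 4
  π[v](S) → 4
  ρ[w/v](π[v](S)) → 4
  S → 4
  ρ[w/v](S) → 4
  π[w](ρ[w/v](S)) → 4
  (ρ[w/v](π[v](S)) ∪ π[w](ρ[w/v](S))) → 8

== RESULT ==
w
p
p
p
p
p
p
s
s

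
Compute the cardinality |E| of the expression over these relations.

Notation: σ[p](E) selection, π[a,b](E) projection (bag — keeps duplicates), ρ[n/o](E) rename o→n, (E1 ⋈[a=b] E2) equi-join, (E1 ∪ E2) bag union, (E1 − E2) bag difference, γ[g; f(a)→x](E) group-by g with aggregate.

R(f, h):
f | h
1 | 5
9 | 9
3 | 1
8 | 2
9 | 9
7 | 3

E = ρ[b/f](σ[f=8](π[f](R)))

Per-node cardinality:
  R → 6
  π[f](R) → 6
  σ[f=8](π[f](R)) → 1
  ρ[b/f](σ[f=8](π[f](R))) → 1

|E| = 1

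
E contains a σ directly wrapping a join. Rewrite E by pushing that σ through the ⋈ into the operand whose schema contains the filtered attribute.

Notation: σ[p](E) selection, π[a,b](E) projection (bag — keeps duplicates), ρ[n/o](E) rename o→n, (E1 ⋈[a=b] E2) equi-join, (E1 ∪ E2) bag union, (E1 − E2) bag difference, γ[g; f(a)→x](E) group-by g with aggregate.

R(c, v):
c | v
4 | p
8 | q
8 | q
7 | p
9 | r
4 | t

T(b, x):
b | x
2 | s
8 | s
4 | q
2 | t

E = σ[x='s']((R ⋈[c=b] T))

σ filters on x, owned by the right side.
E' = (R ⋈[c=b] σ[x='s'](T))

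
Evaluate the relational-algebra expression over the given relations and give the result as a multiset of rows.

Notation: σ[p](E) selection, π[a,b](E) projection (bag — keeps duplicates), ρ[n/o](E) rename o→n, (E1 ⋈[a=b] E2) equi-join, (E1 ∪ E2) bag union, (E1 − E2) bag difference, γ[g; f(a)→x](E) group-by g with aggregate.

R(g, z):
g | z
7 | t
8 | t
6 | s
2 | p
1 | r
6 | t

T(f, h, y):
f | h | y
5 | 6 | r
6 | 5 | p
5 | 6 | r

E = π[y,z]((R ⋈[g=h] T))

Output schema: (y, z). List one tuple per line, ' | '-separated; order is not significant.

Subexpression sizes:
  R → 6
  T → 3
  (R ⋈[g=h] T) → 4
  π[y,z]((R ⋈[g=h] T)) → 4

== RESULT ==
y | z
r | s
r | s
r | t
r | t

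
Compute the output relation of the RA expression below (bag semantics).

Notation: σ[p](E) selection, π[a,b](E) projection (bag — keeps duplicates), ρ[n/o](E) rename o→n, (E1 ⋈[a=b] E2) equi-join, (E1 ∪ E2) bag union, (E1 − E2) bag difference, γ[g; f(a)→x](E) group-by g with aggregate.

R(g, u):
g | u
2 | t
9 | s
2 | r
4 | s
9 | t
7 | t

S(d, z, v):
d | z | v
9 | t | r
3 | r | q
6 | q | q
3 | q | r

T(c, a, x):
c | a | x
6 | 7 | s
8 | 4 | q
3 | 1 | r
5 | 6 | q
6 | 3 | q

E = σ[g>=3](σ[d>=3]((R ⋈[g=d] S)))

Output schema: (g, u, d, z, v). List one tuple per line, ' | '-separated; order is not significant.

Stepwise |·|:
  R → 6
  S → 4
  (R ⋈[g=d] S) → 2
  σ[d>=3]((R ⋈[g=d] S)) → 2
  σ[g>=3](σ[d>=3]((R ⋈[g=d] S))) → 2

== RESULT ==
g | u | d | z | v
9 | s | 9 | t | r
9 | t | 9 | t | r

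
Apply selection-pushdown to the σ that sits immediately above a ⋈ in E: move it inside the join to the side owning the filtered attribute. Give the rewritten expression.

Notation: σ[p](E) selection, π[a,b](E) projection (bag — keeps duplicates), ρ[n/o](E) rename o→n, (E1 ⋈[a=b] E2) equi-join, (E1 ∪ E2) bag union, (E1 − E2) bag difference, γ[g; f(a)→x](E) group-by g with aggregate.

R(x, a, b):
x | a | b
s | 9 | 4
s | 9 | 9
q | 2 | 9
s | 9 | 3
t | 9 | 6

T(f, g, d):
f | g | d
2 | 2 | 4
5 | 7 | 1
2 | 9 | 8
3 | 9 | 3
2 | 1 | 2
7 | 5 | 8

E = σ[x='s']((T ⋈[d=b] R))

σ filters on x, owned by the right side.
E' = (T ⋈[d=b] σ[x='s'](R))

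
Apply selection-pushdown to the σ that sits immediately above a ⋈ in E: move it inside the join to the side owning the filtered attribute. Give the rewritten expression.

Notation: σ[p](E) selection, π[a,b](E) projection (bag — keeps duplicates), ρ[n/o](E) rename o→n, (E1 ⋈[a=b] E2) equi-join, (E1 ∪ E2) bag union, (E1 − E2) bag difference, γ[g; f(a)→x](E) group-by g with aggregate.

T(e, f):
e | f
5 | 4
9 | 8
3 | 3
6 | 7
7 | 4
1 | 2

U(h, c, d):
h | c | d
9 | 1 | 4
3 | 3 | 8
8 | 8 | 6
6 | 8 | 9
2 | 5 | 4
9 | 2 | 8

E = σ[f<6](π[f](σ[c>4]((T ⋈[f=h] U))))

σ filters on c, owned by the right side.
E' = σ[f<6](π[f]((T ⋈[f=h] σ[c>4](U))))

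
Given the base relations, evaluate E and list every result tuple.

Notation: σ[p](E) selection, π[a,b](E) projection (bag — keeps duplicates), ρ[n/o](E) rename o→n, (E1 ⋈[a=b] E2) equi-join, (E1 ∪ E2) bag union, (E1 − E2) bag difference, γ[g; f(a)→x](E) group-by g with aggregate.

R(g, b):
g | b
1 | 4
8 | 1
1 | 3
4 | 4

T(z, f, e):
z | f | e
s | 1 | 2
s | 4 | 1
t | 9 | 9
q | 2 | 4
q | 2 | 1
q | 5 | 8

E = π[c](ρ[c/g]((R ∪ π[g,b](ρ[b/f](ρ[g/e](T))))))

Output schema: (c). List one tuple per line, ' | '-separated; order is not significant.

Stepwise |·|:
  R → 4
  T → 6
  ρ[g/e](T) → 6
  ρ[b/f](ρ[g/e](T)) → 6
  π[g,b](ρ[b/f](ρ[g/e](T))) → 6
  (R ∪ π[g,b](ρ[b/f](ρ[g/e](T)))) → 10
  ρ[c/g]((R ∪ π[g,b](ρ[b/f](ρ[g/e](T))))) → 10
  π[c](ρ[c/g]((R ∪ π[g,b](ρ[b/f](ρ[g/e](T)))))) → 10

== RESULT ==
c
1
1
1
1
2
4
4
8
8
9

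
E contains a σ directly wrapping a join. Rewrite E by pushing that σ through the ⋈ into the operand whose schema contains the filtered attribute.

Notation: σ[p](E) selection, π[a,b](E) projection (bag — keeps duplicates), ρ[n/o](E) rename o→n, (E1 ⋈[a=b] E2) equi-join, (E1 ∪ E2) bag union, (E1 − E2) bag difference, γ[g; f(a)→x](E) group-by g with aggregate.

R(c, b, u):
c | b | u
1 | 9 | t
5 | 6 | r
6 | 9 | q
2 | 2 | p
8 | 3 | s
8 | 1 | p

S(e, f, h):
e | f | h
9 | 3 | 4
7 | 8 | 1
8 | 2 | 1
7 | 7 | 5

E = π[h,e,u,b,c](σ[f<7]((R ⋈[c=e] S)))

σ filters on f, owned by the right side.
E' = π[h,e,u,b,c]((R ⋈[c=e] σ[f<7](S)))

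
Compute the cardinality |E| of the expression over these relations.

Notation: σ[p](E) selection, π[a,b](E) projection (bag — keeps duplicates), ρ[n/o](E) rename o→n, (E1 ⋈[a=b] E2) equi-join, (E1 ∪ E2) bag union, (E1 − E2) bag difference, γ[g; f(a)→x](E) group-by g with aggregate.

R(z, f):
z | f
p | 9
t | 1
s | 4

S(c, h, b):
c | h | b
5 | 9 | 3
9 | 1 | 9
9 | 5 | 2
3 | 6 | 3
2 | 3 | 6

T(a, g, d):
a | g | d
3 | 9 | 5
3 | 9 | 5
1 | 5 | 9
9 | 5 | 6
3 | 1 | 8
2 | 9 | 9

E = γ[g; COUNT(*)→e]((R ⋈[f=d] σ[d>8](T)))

Per-node cardinality:
  R → 3
  T → 6
  σ[d>8](T) → 2
  (R ⋈[f=d] σ[d>8](T)) → 2
  γ[g; COUNT(*)→e]((R ⋈[f=d] σ[d>8](T))) → 2

|E| = 2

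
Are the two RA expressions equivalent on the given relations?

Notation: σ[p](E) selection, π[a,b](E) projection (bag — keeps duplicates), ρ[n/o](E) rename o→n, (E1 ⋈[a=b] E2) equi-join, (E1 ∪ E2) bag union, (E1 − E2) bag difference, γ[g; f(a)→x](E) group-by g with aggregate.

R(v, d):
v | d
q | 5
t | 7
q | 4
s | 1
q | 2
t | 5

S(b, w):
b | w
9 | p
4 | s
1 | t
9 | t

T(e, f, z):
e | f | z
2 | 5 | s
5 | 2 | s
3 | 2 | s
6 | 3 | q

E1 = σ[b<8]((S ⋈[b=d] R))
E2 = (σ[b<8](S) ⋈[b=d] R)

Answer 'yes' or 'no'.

E1 subexpression sizes:
  S → 4
  R → 6
  (S ⋈[b=d] R) → 2
  σ[b<8]((S ⋈[b=d] R)) → 2
E2 subexpression sizes:
  S → 4
  σ[b<8](S) → 2
  R → 6
  (σ[b<8](S) ⋈[b=d] R) → 2

E1 and E2 produce the same multiset:
b | w | v | d
1 | t | s | 1
4 | s | q | 4

yes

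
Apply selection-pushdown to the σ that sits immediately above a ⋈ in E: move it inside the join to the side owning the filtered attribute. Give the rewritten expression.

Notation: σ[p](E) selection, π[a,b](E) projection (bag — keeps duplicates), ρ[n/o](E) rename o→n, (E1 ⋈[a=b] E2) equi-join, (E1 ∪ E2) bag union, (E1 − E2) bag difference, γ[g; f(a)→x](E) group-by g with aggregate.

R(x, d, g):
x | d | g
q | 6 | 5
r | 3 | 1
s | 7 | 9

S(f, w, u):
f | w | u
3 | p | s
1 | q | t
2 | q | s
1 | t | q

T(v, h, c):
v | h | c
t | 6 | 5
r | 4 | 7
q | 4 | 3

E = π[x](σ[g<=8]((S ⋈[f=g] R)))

σ filters on g, owned by the right side.
E' = π[x]((S ⋈[f=g] σ[g<=8](R)))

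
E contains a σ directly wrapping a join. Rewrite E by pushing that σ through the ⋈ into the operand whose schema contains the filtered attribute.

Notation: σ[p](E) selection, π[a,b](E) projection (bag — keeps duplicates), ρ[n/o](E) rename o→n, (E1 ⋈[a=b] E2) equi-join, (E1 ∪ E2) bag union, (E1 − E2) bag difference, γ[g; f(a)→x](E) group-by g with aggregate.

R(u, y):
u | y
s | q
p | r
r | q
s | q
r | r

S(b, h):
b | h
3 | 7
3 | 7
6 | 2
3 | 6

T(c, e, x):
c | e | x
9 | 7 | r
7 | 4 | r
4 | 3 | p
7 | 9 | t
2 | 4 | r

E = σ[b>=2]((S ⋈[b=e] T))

σ filters on b, owned by the left side.
E' = (σ[b>=2](S) ⋈[b=e] T)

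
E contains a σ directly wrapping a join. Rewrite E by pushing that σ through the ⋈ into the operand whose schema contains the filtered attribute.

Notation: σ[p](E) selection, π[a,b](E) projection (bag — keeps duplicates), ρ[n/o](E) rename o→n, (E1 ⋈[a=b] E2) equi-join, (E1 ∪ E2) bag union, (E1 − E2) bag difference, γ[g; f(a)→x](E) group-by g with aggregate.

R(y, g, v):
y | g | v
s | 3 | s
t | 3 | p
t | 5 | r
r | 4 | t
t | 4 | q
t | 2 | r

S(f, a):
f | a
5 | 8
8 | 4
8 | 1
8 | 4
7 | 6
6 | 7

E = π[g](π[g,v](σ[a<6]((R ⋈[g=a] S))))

σ filters on a, owned by the right side.
E' = π[g](π[g,v]((R ⋈[g=a] σ[a<6](S))))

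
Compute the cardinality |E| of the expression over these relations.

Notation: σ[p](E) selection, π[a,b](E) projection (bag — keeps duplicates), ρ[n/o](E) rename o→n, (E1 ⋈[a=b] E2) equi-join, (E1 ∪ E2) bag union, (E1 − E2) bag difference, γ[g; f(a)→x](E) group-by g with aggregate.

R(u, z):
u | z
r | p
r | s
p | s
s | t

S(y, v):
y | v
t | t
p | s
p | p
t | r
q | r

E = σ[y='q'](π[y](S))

Stepwise |·|:
  S → 5
  π[y](S) → 5
  σ[y='q'](π[y](S)) → 1

|E| = 1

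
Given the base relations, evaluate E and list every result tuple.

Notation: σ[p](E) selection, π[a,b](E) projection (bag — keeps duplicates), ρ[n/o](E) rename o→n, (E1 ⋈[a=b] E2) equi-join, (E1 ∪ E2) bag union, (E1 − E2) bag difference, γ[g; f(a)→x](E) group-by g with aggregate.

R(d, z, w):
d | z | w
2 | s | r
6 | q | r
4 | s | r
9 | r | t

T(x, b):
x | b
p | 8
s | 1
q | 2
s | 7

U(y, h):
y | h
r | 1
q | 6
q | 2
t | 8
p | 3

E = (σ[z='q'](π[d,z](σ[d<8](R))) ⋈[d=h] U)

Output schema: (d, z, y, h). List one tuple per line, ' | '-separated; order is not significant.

Subexpression sizes:
  R → 4
  σ[d<8](R) → 3
  π[d,z](σ[d<8](R)) → 3
  σ[z='q'](π[d,z](σ[d<8](R))) → 1
  U → 5
  (σ[z='q'](π[d,z](σ[d<8](R))) ⋈[d=h] U) → 1

== RESULT ==
d | z | y | h
6 | q | q | 6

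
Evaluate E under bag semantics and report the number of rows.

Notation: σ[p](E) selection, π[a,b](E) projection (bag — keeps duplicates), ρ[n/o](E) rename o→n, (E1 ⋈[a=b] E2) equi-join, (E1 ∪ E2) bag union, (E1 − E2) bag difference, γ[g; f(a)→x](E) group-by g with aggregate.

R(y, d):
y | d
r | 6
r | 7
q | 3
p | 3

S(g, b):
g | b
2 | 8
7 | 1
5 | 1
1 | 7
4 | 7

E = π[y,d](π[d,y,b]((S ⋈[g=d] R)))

Row counts bottom-up:
  S → 5
  R → 4
  (S ⋈[g=d] R) → 1
  π[d,y,b]((S ⋈[g=d] R)) → 1
  π[y,d](π[d,y,b]((S ⋈[g=d] R))) → 1

|E| = 1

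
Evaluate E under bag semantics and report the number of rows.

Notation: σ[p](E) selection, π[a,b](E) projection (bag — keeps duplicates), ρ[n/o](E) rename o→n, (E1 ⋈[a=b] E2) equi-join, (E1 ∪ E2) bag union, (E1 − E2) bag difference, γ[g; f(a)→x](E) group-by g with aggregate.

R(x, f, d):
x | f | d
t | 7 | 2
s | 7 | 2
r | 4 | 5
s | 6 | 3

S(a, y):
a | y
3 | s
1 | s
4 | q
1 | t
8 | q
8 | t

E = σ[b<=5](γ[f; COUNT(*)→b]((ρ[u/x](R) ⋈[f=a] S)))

Subexpression sizes:
  R → 4
  ρ[u/x](R) → 4
  S → 6
  (ρ[u/x](R) ⋈[f=a] S) → 1
  γ[f; COUNT(*)→b]((ρ[u/x](R) ⋈[f=a] S)) → 1
  σ[b<=5](γ[f; COUNT(*)→b]((ρ[u/x](R) ⋈[f=a] S))) → 1

|E| = 1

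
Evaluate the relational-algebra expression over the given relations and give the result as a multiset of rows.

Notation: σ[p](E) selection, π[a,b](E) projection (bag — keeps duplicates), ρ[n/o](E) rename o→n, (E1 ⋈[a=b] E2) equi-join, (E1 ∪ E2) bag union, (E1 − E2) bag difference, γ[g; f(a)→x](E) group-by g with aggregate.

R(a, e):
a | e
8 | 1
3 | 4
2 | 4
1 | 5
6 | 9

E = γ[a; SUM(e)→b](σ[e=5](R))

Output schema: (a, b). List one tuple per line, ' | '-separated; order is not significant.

Stepwise |·|:
  R → 5
  σ[e=5](R) → 1
  γ[a; SUM(e)→b](σ[e=5](R)) → 1

== RESULT ==
a | b
1 | 5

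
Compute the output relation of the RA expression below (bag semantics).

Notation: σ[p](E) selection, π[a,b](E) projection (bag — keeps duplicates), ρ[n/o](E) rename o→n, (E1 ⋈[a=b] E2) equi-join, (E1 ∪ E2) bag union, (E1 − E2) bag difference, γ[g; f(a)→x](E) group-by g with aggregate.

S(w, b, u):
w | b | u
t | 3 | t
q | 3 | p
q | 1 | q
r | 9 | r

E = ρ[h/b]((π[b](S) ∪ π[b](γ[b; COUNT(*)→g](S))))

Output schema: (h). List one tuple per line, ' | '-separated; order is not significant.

Row counts bottom-up:
  S → 4
  π[b](S) → 4
  S → 4
  γ[b; COUNT(*)→g](S) → 3
  π[b](γ[b; COUNT(*)→g](S)) → 3
  (π[b](S) ∪ π[b](γ[b; COUNT(*)→g](S))) → 7
  ρ[h/b]((π[b](S) ∪ π[b](γ[b; COUNT(*)→g](S)))) → 7

== RESULT ==
h
1
1
3
3
3
9
9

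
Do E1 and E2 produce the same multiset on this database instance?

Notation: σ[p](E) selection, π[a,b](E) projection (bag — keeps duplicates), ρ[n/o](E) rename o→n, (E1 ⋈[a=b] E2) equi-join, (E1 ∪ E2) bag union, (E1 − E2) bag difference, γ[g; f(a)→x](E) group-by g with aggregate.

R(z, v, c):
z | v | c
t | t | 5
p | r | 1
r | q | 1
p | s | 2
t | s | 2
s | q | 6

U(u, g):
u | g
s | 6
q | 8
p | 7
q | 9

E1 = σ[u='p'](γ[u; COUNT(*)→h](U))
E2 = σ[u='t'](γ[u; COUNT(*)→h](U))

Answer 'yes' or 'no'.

E1 per-node cardinality:
  U → 4
  γ[u; COUNT(*)→h](U) → 3
  σ[u='p'](γ[u; COUNT(*)→h](U)) → 1
E2 per-node cardinality:
  U → 4
  γ[u; COUNT(*)→h](U) → 3
  σ[u='t'](γ[u; COUNT(*)→h](U)) → 0

E1 result:
u | h
p | 1
E2 result:
u | h
(0 rows)
Witness: ('p', 1) appears 1× in E1 but 0× in E2.

no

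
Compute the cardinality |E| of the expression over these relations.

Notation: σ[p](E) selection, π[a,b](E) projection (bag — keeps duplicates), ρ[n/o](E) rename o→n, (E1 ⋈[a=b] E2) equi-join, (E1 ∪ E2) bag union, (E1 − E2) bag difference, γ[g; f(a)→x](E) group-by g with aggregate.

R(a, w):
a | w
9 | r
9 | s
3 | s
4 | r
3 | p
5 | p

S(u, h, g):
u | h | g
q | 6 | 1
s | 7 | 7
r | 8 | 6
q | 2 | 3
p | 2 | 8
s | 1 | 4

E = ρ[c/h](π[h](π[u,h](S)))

Per-node cardinality:
  S → 6
  π[u,h](S) → 6
  π[h](π[u,h](S)) → 6
  ρ[c/h](π[h](π[u,h](S))) → 6

|E| = 6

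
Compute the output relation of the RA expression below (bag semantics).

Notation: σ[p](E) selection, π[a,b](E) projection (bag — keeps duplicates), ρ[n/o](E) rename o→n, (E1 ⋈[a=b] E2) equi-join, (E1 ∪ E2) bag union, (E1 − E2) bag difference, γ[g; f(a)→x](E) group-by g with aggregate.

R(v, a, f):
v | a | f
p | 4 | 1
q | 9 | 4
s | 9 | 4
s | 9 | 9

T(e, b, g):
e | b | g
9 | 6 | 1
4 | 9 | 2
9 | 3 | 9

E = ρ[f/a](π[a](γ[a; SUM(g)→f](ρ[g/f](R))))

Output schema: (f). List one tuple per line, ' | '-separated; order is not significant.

Row counts bottom-up:
  R → 4
  ρ[g/f](R) → 4
  γ[a; SUM(g)→f](ρ[g/f](R)) → 2
  π[a](γ[a; SUM(g)→f](ρ[g/f](R))) → 2
  ρ[f/a](π[a](γ[a; SUM(g)→f](ρ[g/f](R)))) → 2

== RESULT ==
f
4
9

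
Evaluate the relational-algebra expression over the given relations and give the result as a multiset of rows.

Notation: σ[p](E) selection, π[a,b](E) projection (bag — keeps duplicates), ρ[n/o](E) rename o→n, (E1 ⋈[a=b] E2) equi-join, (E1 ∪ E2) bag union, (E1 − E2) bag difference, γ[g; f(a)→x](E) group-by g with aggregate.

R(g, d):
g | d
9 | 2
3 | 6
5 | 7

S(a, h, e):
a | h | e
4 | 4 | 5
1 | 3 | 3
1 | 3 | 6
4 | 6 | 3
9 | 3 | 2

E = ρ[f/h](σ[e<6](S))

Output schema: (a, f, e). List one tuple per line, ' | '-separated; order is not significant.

Per-node cardinality:
  S → 5
  σ[e<6](S) → 4
  ρ[f/h](σ[e<6](S)) → 4

== RESULT ==
a | f | e
1 | 3 | 3
4 | 4 | 5
4 | 6 | 3
9 | 3 | 2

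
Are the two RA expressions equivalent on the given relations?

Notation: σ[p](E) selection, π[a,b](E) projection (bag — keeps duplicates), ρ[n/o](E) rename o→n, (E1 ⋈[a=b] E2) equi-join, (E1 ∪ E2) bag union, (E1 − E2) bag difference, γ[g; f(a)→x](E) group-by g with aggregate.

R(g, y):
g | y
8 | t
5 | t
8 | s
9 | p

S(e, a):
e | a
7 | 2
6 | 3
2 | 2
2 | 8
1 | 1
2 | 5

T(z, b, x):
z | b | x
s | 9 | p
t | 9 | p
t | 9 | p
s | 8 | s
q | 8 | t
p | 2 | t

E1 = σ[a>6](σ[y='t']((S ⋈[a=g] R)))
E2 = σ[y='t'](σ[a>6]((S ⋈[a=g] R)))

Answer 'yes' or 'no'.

E1 stepwise |·|:
  S → 6
  R → 4
  (S ⋈[a=g] R) → 3
  σ[y='t']((S ⋈[a=g] R)) → 2
  σ[a>6](σ[y='t']((S ⋈[a=g] R))) → 1
E2 stepwise |·|:
  S → 6
  R → 4
  (S ⋈[a=g] R) → 3
  σ[a>6]((S ⋈[a=g] R)) → 2
  σ[y='t'](σ[a>6]((S ⋈[a=g] R))) → 1

E1 and E2 produce the same multiset:
e | a | g | y
2 | 8 | 8 | t

yes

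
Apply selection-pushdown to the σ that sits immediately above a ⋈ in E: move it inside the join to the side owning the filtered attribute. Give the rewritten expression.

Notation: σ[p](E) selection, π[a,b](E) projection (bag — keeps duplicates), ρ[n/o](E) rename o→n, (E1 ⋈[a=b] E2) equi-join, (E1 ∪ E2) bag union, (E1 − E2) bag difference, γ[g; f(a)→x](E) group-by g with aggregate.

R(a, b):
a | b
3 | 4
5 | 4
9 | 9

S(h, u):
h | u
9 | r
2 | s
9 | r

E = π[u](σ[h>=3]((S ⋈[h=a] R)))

σ filters on h, owned by the left side.
E' = π[u]((σ[h>=3](S) ⋈[h=a] R))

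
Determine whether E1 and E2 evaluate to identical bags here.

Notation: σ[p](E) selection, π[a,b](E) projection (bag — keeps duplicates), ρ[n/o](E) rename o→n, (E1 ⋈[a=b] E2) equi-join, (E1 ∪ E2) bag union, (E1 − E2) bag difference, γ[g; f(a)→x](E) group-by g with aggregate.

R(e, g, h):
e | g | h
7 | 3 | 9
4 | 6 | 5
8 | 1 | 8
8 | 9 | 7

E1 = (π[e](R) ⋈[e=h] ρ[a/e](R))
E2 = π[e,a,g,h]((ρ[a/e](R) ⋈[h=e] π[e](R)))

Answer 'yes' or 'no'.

E1 subexpression sizes:
  R → 4
  π[e](R) → 4
  R → 4
  ρ[a/e](R) → 4
  (π[e](R) ⋈[e=h] ρ[a/e](R)) → 3
E2 subexpression sizes:
  R → 4
  ρ[a/e](R) → 4
  R → 4
  π[e](R) → 4
  (ρ[a/e](R) ⋈[h=e] π[e](R)) → 3
  π[e,a,g,h]((ρ[a/e](R) ⋈[h=e] π[e](R))) → 3

E1 and E2 produce the same multiset:
e | a | g | h
7 | 8 | 9 | 7
8 | 8 | 1 | 8
8 | 8 | 1 | 8

yes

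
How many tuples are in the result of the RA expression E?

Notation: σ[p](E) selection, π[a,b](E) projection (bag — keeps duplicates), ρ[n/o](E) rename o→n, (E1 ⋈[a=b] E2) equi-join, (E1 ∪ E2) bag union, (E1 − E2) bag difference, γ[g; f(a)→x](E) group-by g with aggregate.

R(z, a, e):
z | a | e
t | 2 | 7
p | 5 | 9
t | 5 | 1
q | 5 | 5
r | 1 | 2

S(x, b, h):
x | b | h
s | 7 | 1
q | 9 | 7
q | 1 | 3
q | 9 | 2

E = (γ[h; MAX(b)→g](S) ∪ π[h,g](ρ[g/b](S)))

Subexpression sizes:
  S → 4
  γ[h; MAX(b)→g](S) → 4
  S → 4
  ρ[g/b](S) → 4
  π[h,g](ρ[g/b](S)) → 4
  (γ[h; MAX(b)→g](S) ∪ π[h,g](ρ[g/b](S))) → 8

|E| = 8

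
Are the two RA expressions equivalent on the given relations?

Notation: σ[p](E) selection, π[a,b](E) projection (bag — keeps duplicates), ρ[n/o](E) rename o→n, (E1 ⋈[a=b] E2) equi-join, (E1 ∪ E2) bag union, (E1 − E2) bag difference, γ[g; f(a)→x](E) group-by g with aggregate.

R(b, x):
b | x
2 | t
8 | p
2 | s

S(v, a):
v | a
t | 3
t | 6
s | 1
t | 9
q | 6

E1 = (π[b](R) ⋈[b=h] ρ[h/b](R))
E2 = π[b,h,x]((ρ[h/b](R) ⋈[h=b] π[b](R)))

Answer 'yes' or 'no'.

E1 per-node cardinality:
  R → 3
  π[b](R) → 3
  R → 3
  ρ[h/b](R) → 3
  (π[b](R) ⋈[b=h] ρ[h/b](R)) → 5
E2 per-node cardinality:
  R → 3
  ρ[h/b](R) → 3
  R → 3
  π[b](R) → 3
  (ρ[h/b](R) ⋈[h=b] π[b](R)) → 5
  π[b,h,x]((ρ[h/b](R) ⋈[h=b] π[b](R))) → 5

E1 and E2 produce the same multiset:
b | h | x
2 | 2 | s
2 | 2 | s
2 | 2 | t
2 | 2 | t
8 | 8 | p

yes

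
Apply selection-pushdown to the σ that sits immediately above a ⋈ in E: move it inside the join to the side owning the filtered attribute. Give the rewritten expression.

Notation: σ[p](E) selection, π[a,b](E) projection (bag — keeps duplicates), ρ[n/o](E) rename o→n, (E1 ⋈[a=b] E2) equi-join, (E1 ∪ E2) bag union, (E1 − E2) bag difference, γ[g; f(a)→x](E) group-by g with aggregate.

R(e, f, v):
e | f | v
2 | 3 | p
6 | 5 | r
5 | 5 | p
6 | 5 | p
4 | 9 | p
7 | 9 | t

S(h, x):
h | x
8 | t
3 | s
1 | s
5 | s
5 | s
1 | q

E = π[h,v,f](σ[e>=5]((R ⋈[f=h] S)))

σ filters on e, owned by the left side.
E' = π[h,v,f]((σ[e>=5](R) ⋈[f=h] S))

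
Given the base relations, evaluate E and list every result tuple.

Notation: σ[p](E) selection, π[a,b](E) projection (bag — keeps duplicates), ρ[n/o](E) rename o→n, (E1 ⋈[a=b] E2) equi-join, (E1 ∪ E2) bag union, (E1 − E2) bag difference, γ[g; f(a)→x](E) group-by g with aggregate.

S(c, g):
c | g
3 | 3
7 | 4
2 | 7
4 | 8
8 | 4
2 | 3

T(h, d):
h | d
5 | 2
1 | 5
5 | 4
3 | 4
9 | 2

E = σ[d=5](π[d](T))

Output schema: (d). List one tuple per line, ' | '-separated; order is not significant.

Subexpression sizes:
  T → 5
  π[d](T) → 5
  σ[d=5](π[d](T)) → 1

== RESULT ==
d
5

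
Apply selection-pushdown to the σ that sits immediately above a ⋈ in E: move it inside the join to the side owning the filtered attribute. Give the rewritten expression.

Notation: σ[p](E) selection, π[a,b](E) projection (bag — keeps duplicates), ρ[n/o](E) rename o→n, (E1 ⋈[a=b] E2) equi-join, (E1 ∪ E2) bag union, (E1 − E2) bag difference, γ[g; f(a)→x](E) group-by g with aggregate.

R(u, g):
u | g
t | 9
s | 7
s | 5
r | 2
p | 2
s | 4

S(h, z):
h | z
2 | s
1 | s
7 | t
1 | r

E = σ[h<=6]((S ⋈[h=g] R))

σ filters on h, owned by the left side.
E' = (σ[h<=6](S) ⋈[h=g] R)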